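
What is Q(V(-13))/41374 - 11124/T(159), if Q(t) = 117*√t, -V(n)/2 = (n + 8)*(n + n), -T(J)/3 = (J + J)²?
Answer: 103/2809 + 117*I*√65/20687 ≈ 0.036668 + 0.045598*I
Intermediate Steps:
T(J) = -12*J² (T(J) = -3*(J + J)² = -3*4*J² = -12*J²)
V(n) = -4*n*(8 + n) (V(n) = -2*(n + 8)*(n + n) = -2*(8 + n)*2*n = -4*n*(8 + n))
Q(V(-13))/41374 - 11124/T(159) = (117*√(-4*(-13)*(8 - 13)))/41374 - 11124/((-12*159²)) = (117*√(-4*(-13)*(-5)))*(1/41374) - 11124/((-12*25281)) = (117*√(-260))*(1/41374) - 11124/(-303372) = (117*(2*I*√65))*(1/41374) - 11124*(-1/303372) = (234*I*√65)*(1/41374) + 103/2809 = 117*I*√65/20687 + 103/2809 = 103/2809 + 117*I*√65/20687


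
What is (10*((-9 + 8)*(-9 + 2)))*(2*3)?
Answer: 420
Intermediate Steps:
(10*((-9 + 8)*(-9 + 2)))*(2*3) = (10*(-1*(-7)))*6 = (10*7)*6 = 70*6 = 420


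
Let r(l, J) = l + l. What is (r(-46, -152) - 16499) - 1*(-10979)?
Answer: -5612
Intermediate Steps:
r(l, J) = 2*l
(r(-46, -152) - 16499) - 1*(-10979) = (2*(-46) - 16499) - 1*(-10979) = (-92 - 16499) + 10979 = -16591 + 10979 = -5612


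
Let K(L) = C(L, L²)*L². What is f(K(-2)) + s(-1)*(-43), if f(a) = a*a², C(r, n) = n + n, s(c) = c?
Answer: 32811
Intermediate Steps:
C(r, n) = 2*n
K(L) = 2*L⁴ (K(L) = (2*L²)*L² = 2*L⁴)
f(a) = a³
f(K(-2)) + s(-1)*(-43) = (2*(-2)⁴)³ - 1*(-43) = (2*16)³ + 43 = 32³ + 43 = 32768 + 43 = 32811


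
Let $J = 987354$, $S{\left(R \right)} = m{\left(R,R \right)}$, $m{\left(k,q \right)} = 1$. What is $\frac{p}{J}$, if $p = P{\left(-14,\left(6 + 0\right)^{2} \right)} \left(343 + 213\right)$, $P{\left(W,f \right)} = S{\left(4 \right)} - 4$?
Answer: $- \frac{278}{164559} \approx -0.0016894$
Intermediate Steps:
$S{\left(R \right)} = 1$
$P{\left(W,f \right)} = -3$ ($P{\left(W,f \right)} = 1 - 4 = -3$)
$p = -1668$ ($p = - 3 \left(343 + 213\right) = \left(-3\right) 556 = -1668$)
$\frac{p}{J} = - \frac{1668}{987354} = \left(-1668\right) \frac{1}{987354} = - \frac{278}{164559}$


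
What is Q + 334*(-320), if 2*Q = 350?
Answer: -106705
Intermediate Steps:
Q = 175 (Q = (1/2)*350 = 175)
Q + 334*(-320) = 175 + 334*(-320) = 175 - 106880 = -106705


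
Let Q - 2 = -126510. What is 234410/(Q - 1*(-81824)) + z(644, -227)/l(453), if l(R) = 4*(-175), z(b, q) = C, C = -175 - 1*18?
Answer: -38865747/7819700 ≈ -4.9702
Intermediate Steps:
Q = -126508 (Q = 2 - 126510 = -126508)
C = -193 (C = -175 - 18 = -193)
z(b, q) = -193
l(R) = -700
234410/(Q - 1*(-81824)) + z(644, -227)/l(453) = 234410/(-126508 - 1*(-81824)) - 193/(-700) = 234410/(-126508 + 81824) - 193*(-1/700) = 234410/(-44684) + 193/700 = 234410*(-1/44684) + 193/700 = -117205/22342 + 193/700 = -38865747/7819700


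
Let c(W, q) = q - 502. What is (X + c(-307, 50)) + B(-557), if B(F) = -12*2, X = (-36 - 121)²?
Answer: 24173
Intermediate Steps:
c(W, q) = -502 + q
X = 24649 (X = (-157)² = 24649)
B(F) = -24
(X + c(-307, 50)) + B(-557) = (24649 + (-502 + 50)) - 24 = (24649 - 452) - 24 = 24197 - 24 = 24173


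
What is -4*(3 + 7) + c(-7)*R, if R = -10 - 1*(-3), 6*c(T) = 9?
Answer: -101/2 ≈ -50.500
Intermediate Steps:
c(T) = 3/2 (c(T) = (⅙)*9 = 3/2)
R = -7 (R = -10 + 3 = -7)
-4*(3 + 7) + c(-7)*R = -4*(3 + 7) + (3/2)*(-7) = -4*10 - 21/2 = -40 - 21/2 = -101/2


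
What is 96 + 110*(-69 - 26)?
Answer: -10354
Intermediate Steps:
96 + 110*(-69 - 26) = 96 + 110*(-95) = 96 - 10450 = -10354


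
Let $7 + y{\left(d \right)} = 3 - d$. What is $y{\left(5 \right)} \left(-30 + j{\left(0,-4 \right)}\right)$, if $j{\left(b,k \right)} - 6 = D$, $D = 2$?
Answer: $198$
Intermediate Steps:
$y{\left(d \right)} = -4 - d$ ($y{\left(d \right)} = -7 - \left(-3 + d\right) = -4 - d$)
$j{\left(b,k \right)} = 8$ ($j{\left(b,k \right)} = 6 + 2 = 8$)
$y{\left(5 \right)} \left(-30 + j{\left(0,-4 \right)}\right) = \left(-4 - 5\right) \left(-30 + 8\right) = \left(-4 - 5\right) \left(-22\right) = \left(-9\right) \left(-22\right) = 198$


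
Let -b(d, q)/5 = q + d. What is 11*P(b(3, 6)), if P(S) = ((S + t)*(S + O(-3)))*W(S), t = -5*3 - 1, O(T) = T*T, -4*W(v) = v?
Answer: 271755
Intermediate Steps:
W(v) = -v/4
O(T) = T**2
t = -16 (t = -15 - 1 = -16)
b(d, q) = -5*d - 5*q (b(d, q) = -5*(q + d) = -5*(d + q) = -5*d - 5*q)
P(S) = -S*(-16 + S)*(9 + S)/4 (P(S) = ((S - 16)*(S + (-3)**2))*(-S/4) = ((-16 + S)*(S + 9))*(-S/4) = ((-16 + S)*(9 + S))*(-S/4) = -S*(-16 + S)*(9 + S)/4)
11*P(b(3, 6)) = 11*((-5*3 - 5*6)*(144 - (-5*3 - 5*6)**2 + 7*(-5*3 - 5*6))/4) = 11*((-15 - 30)*(144 - (-15 - 30)**2 + 7*(-15 - 30))/4) = 11*((1/4)*(-45)*(144 - 1*(-45)**2 + 7*(-45))) = 11*((1/4)*(-45)*(144 - 1*2025 - 315)) = 11*((1/4)*(-45)*(144 - 2025 - 315)) = 11*((1/4)*(-45)*(-2196)) = 11*24705 = 271755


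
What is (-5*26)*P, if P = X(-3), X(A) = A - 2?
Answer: 650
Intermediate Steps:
X(A) = -2 + A
P = -5 (P = -2 - 3 = -5)
(-5*26)*P = -5*26*(-5) = -130*(-5) = 650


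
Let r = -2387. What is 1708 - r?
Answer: 4095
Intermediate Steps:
1708 - r = 1708 - 1*(-2387) = 1708 + 2387 = 4095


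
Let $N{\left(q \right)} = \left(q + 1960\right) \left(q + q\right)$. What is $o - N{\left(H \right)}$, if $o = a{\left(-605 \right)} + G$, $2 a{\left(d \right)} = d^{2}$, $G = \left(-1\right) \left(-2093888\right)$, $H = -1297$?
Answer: $\frac{7993445}{2} \approx 3.9967 \cdot 10^{6}$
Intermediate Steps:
$G = 2093888$
$a{\left(d \right)} = \frac{d^{2}}{2}$
$o = \frac{4553801}{2}$ ($o = \frac{\left(-605\right)^{2}}{2} + 2093888 = \frac{1}{2} \cdot 366025 + 2093888 = \frac{366025}{2} + 2093888 = \frac{4553801}{2} \approx 2.2769 \cdot 10^{6}$)
$N{\left(q \right)} = 2 q \left(1960 + q\right)$ ($N{\left(q \right)} = \left(1960 + q\right) 2 q = 2 q \left(1960 + q\right)$)
$o - N{\left(H \right)} = \frac{4553801}{2} - 2 \left(-1297\right) \left(1960 - 1297\right) = \frac{4553801}{2} - 2 \left(-1297\right) 663 = \frac{4553801}{2} - -1719822 = \frac{4553801}{2} + 1719822 = \frac{7993445}{2}$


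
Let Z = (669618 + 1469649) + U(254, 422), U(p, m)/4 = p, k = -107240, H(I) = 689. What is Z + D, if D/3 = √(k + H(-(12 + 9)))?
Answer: 2140283 + 9*I*√11839 ≈ 2.1403e+6 + 979.26*I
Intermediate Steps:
U(p, m) = 4*p
Z = 2140283 (Z = (669618 + 1469649) + 4*254 = 2139267 + 1016 = 2140283)
D = 9*I*√11839 (D = 3*√(-107240 + 689) = 3*√(-106551) = 3*(3*I*√11839) = 9*I*√11839 ≈ 979.26*I)
Z + D = 2140283 + 9*I*√11839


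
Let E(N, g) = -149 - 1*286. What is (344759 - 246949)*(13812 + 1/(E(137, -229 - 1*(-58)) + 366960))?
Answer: 99031515854162/73305 ≈ 1.3510e+9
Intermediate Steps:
E(N, g) = -435 (E(N, g) = -149 - 286 = -435)
(344759 - 246949)*(13812 + 1/(E(137, -229 - 1*(-58)) + 366960)) = (344759 - 246949)*(13812 + 1/(-435 + 366960)) = 97810*(13812 + 1/366525) = 97810*(5062443301/366525) = 99031515854162/73305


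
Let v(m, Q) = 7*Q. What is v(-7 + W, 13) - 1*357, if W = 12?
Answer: -266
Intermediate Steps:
v(-7 + W, 13) - 1*357 = 7*13 - 1*357 = 91 - 357 = -266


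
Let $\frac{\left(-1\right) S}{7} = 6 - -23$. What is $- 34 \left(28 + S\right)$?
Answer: $5950$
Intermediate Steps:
$S = -203$ ($S = - 7 \left(6 - -23\right) = - 7 \left(6 + 23\right) = \left(-7\right) 29 = -203$)
$- 34 \left(28 + S\right) = - 34 \left(28 - 203\right) = \left(-34\right) \left(-175\right) = 5950$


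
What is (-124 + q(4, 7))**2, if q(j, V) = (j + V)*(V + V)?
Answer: 900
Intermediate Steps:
q(j, V) = 2*V*(V + j) (q(j, V) = (V + j)*(2*V) = 2*V*(V + j))
(-124 + q(4, 7))**2 = (-124 + 2*7*(7 + 4))**2 = (-124 + 2*7*11)**2 = (-124 + 154)**2 = 30**2 = 900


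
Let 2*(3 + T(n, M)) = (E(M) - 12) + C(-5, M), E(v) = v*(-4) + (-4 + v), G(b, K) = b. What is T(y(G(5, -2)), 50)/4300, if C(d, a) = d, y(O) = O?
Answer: -177/8600 ≈ -0.020581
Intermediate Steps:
E(v) = -4 - 3*v (E(v) = -4*v + (-4 + v) = -4 - 3*v)
T(n, M) = -27/2 - 3*M/2 (T(n, M) = -3 + (((-4 - 3*M) - 12) - 5)/2 = -3 + ((-16 - 3*M) - 5)/2 = -3 + (-21 - 3*M)/2 = -3 + (-21/2 - 3*M/2) = -27/2 - 3*M/2)
T(y(G(5, -2)), 50)/4300 = (-27/2 - 3/2*50)/4300 = (-27/2 - 75)*(1/4300) = -177/2*1/4300 = -177/8600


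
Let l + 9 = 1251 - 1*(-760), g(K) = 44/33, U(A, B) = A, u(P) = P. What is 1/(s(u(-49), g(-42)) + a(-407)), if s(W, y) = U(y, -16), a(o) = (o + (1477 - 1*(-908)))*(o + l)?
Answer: 3/9464734 ≈ 3.1697e-7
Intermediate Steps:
g(K) = 4/3 (g(K) = 44*(1/33) = 4/3)
l = 2002 (l = -9 + (1251 - 1*(-760)) = -9 + (1251 + 760) = -9 + 2011 = 2002)
a(o) = (2002 + o)*(2385 + o) (a(o) = (o + (1477 - 1*(-908)))*(o + 2002) = (o + (1477 + 908))*(2002 + o) = (o + 2385)*(2002 + o) = (2385 + o)*(2002 + o) = (2002 + o)*(2385 + o))
s(W, y) = y
1/(s(u(-49), g(-42)) + a(-407)) = 1/(4/3 + (4774770 + (-407)² + 4387*(-407))) = 1/(4/3 + (4774770 + 165649 - 1785509)) = 1/(4/3 + 3154910) = 1/(9464734/3) = 3/9464734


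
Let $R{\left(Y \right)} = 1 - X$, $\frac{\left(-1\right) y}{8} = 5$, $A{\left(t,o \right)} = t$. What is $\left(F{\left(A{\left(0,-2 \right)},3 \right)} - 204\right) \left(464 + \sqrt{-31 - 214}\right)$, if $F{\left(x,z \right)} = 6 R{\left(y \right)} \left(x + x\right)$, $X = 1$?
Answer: $-94656 - 1428 i \sqrt{5} \approx -94656.0 - 3193.1 i$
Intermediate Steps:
$y = -40$ ($y = \left(-8\right) 5 = -40$)
$R{\left(Y \right)} = 0$ ($R{\left(Y \right)} = 1 - 1 = 0$)
$F{\left(x,z \right)} = 0$ ($F{\left(x,z \right)} = 6 \cdot 0 \left(x + x\right) = 0 \cdot 2 x = 0$)
$\left(F{\left(A{\left(0,-2 \right)},3 \right)} - 204\right) \left(464 + \sqrt{-31 - 214}\right) = \left(0 - 204\right) \left(464 + \sqrt{-31 - 214}\right) = - 204 \left(464 + \sqrt{-245}\right) = - 204 \left(464 + 7 i \sqrt{5}\right) = -94656 - 1428 i \sqrt{5}$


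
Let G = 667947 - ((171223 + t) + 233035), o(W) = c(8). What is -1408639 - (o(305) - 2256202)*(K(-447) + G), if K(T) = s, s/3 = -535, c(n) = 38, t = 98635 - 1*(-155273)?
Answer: 18444988225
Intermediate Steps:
t = 253908 (t = 98635 + 155273 = 253908)
s = -1605 (s = 3*(-535) = -1605)
o(W) = 38
G = 9781 (G = 667947 - ((171223 + 253908) + 233035) = 667947 - (425131 + 233035) = 667947 - 1*658166 = 667947 - 658166 = 9781)
K(T) = -1605
-1408639 - (o(305) - 2256202)*(K(-447) + G) = -1408639 - (38 - 2256202)*(-1605 + 9781) = -1408639 - (-2256164)*8176 = -1408639 - 1*(-18446396864) = -1408639 + 18446396864 = 18444988225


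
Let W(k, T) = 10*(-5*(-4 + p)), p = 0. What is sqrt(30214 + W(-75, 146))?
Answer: sqrt(30414) ≈ 174.40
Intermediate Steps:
W(k, T) = 200 (W(k, T) = 10*(-5*(-4 + 0)) = 10*(-5*(-4)) = 10*20 = 200)
sqrt(30214 + W(-75, 146)) = sqrt(30214 + 200) = sqrt(30414)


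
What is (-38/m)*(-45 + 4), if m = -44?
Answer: -779/22 ≈ -35.409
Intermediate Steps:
(-38/m)*(-45 + 4) = (-38/(-44))*(-45 + 4) = -38*(-1/44)*(-41) = (19/22)*(-41) = -779/22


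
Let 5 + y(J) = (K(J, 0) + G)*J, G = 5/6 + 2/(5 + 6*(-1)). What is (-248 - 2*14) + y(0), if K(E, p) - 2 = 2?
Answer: -281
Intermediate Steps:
K(E, p) = 4 (K(E, p) = 2 + 2 = 4)
G = -7/6 (G = 5*(⅙) + 2/(5 - 6) = ⅚ + 2/(-1) = ⅚ + 2*(-1) = ⅚ - 2 = -7/6 ≈ -1.1667)
y(J) = -5 + 17*J/6 (y(J) = -5 + (4 - 7/6)*J = -5 + 17*J/6)
(-248 - 2*14) + y(0) = (-248 - 2*14) + (-5 + (17/6)*0) = (-248 - 28) + (-5 + 0) = -276 - 5 = -281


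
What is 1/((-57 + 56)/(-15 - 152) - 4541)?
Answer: -167/758346 ≈ -0.00022022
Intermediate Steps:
1/((-57 + 56)/(-15 - 152) - 4541) = 1/(-1/(-167) - 4541) = 1/(-1/167*(-1) - 4541) = 1/(1/167 - 4541) = 1/(-758346/167) = -167/758346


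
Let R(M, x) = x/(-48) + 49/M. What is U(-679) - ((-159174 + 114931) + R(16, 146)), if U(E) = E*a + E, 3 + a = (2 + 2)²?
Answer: 1667375/48 ≈ 34737.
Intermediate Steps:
a = 13 (a = -3 + (2 + 2)² = -3 + 4² = -3 + 16 = 13)
R(M, x) = 49/M - x/48 (R(M, x) = x*(-1/48) + 49/M = -x/48 + 49/M = 49/M - x/48)
U(E) = 14*E (U(E) = E*13 + E = 13*E + E = 14*E)
U(-679) - ((-159174 + 114931) + R(16, 146)) = 14*(-679) - ((-159174 + 114931) + (49/16 - 1/48*146)) = -9506 - (-44243 + (49*(1/16) - 73/24)) = -9506 - (-44243 + (49/16 - 73/24)) = -9506 - (-44243 + 1/48) = -9506 - 1*(-2123663/48) = -9506 + 2123663/48 = 1667375/48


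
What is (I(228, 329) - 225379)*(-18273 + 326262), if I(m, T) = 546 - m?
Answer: -69316312329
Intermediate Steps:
(I(228, 329) - 225379)*(-18273 + 326262) = ((546 - 1*228) - 225379)*(-18273 + 326262) = ((546 - 228) - 225379)*307989 = (318 - 225379)*307989 = -225061*307989 = -69316312329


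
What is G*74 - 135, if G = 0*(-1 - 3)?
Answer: -135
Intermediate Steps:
G = 0 (G = 0*(-4) = 0)
G*74 - 135 = 0*74 - 135 = 0 - 135 = -135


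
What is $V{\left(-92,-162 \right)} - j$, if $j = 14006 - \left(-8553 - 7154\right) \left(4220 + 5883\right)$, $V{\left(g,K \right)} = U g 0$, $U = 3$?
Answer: $-158701827$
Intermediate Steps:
$V{\left(g,K \right)} = 0$ ($V{\left(g,K \right)} = 3 g 0 = 0$)
$j = 158701827$ ($j = 14006 - \left(-15707\right) 10103 = 14006 - -158687821 = 14006 + 158687821 = 158701827$)
$V{\left(-92,-162 \right)} - j = 0 - 158701827 = -158701827$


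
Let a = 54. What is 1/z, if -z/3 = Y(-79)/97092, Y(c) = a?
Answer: -1798/3 ≈ -599.33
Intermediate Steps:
Y(c) = 54
z = -3/1798 (z = -162/97092 = -3*1/1798 = -3/1798 ≈ -0.0016685)
1/z = 1/(-3/1798) = -1798/3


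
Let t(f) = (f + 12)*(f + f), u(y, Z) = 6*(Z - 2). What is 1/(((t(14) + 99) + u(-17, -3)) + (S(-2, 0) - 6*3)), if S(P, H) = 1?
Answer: 1/780 ≈ 0.0012821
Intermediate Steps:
u(y, Z) = -12 + 6*Z (u(y, Z) = 6*(-2 + Z) = -12 + 6*Z)
t(f) = 2*f*(12 + f) (t(f) = (12 + f)*(2*f) = 2*f*(12 + f))
1/(((t(14) + 99) + u(-17, -3)) + (S(-2, 0) - 6*3)) = 1/(((2*14*(12 + 14) + 99) + (-12 + 6*(-3))) + (1 - 6*3)) = 1/(((2*14*26 + 99) + (-12 - 18)) + (1 - 18)) = 1/(((728 + 99) - 30) - 17) = 1/((827 - 30) - 17) = 1/(797 - 17) = 1/780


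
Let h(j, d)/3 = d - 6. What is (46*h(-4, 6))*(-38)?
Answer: 0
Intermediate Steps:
h(j, d) = -18 + 3*d (h(j, d) = 3*(d - 6) = 3*(-6 + d) = -18 + 3*d)
(46*h(-4, 6))*(-38) = (46*(-18 + 3*6))*(-38) = (46*(-18 + 18))*(-38) = (46*0)*(-38) = 0*(-38) = 0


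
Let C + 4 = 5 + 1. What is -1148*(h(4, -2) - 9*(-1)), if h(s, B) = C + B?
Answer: -10332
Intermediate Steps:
C = 2 (C = -4 + (5 + 1) = -4 + 6 = 2)
h(s, B) = 2 + B
-1148*(h(4, -2) - 9*(-1)) = -1148*((2 - 2) - 9*(-1)) = -1148*(0 + 9) = -1148*9 = -10332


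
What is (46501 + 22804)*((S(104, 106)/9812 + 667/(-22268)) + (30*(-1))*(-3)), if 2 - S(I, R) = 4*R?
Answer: 340434541400175/54623404 ≈ 6.2324e+6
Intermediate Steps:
S(I, R) = 2 - 4*R
(46501 + 22804)*((S(104, 106)/9812 + 667/(-22268)) + (30*(-1))*(-3)) = (46501 + 22804)*(((2 - 4*106)/9812 + 667/(-22268)) + (30*(-1))*(-3)) = 69305*(((2 - 424)*(1/9812) + 667*(-1/22268)) - 30*(-3)) = 69305*((-422*1/9812 - 667/22268) + 90) = 69305*((-211/4906 - 667/22268) + 90) = 69305*(-3985425/54623404 + 90) = 69305*(4912120935/54623404) = 340434541400175/54623404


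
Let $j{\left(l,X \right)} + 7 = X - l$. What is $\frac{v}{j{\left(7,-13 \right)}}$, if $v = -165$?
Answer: $\frac{55}{9} \approx 6.1111$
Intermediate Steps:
$j{\left(l,X \right)} = -7 + X - l$ ($j{\left(l,X \right)} = -7 + \left(X - l\right) = -7 + X - l$)
$\frac{v}{j{\left(7,-13 \right)}} = - \frac{165}{-7 - 13 - 7} = - \frac{165}{-27} = \left(-165\right) \left(- \frac{1}{27}\right) = \frac{55}{9}$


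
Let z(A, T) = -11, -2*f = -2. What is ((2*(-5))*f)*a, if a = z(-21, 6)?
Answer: 110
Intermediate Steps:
f = 1 (f = -½*(-2) = 1)
a = -11
((2*(-5))*f)*a = ((2*(-5))*1)*(-11) = -10*1*(-11) = -10*(-11) = 110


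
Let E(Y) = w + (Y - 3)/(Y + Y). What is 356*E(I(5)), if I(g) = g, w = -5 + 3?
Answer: -3204/5 ≈ -640.80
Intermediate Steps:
w = -2
E(Y) = -2 + (-3 + Y)/(2*Y) (E(Y) = -2 + (Y - 3)/(Y + Y) = -2 + (-3 + Y)/((2*Y)) = -2 + (-3 + Y)*(1/(2*Y)) = -2 + (-3 + Y)/(2*Y))
356*E(I(5)) = 356*((3/2)*(-1 - 1*5)/5) = 356*((3/2)*(⅕)*(-1 - 5)) = 356*((3/2)*(⅕)*(-6)) = 356*(-9/5) = -3204/5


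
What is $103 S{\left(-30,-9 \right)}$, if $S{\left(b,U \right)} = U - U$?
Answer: $0$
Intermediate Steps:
$S{\left(b,U \right)} = 0$
$103 S{\left(-30,-9 \right)} = 103 \cdot 0 = 0$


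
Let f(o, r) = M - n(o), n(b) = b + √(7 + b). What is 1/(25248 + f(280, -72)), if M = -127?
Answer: 24841/617074994 + √287/617074994 ≈ 4.0283e-5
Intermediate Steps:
f(o, r) = -127 - o - √(7 + o) (f(o, r) = -127 - (o + √(7 + o)) = -127 + (-o - √(7 + o)) = -127 - o - √(7 + o))
1/(25248 + f(280, -72)) = 1/(25248 + (-127 - 1*280 - √(7 + 280))) = 1/(25248 + (-127 - 280 - √287)) = 1/(25248 + (-407 - √287)) = 1/(24841 - √287)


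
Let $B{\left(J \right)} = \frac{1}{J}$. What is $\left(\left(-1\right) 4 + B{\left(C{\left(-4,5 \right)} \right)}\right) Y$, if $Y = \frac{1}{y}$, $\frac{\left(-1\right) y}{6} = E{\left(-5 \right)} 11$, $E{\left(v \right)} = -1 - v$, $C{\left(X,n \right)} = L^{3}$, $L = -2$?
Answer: $\frac{1}{64} \approx 0.015625$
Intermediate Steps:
$C{\left(X,n \right)} = -8$ ($C{\left(X,n \right)} = \left(-2\right)^{3} = -8$)
$y = -264$ ($y = - 6 \left(-1 - -5\right) 11 = - 6 \left(-1 + 5\right) 11 = - 6 \cdot 4 \cdot 11 = \left(-6\right) 44 = -264$)
$Y = - \frac{1}{264}$ ($Y = \frac{1}{-264} = - \frac{1}{264} \approx -0.0037879$)
$\left(\left(-1\right) 4 + B{\left(C{\left(-4,5 \right)} \right)}\right) Y = \left(\left(-1\right) 4 + \frac{1}{-8}\right) \left(- \frac{1}{264}\right) = \left(-4 - \frac{1}{8}\right) \left(- \frac{1}{264}\right) = \left(- \frac{33}{8}\right) \left(- \frac{1}{264}\right) = \frac{1}{64}$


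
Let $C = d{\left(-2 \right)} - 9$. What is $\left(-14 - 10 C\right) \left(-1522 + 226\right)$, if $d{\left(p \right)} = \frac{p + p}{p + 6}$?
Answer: $-111456$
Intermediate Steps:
$d{\left(p \right)} = \frac{2 p}{6 + p}$
$C = -10$ ($C = 2 \left(-2\right) \frac{1}{6 - 2} - 9 = 2 \left(-2\right) \frac{1}{4} - 9 = -1 - 9 = -10$)
$\left(-14 - 10 C\right) \left(-1522 + 226\right) = \left(-14 - -100\right) \left(-1522 + 226\right) = \left(-14 + 100\right) \left(-1296\right) = 86 \left(-1296\right) = -111456$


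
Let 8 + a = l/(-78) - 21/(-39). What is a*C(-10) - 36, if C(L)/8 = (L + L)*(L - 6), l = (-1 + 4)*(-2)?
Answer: -246228/13 ≈ -18941.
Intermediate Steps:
l = -6 (l = 3*(-2) = -6)
C(L) = 16*L*(-6 + L) (C(L) = 8*((L + L)*(L - 6)) = 8*((2*L)*(-6 + L)) = 8*(2*L*(-6 + L)) = 16*L*(-6 + L))
a = -96/13 (a = -8 + (-6/(-78) - 21/(-39)) = -8 + (-6*(-1/78) - 21*(-1/39)) = -8 + (1/13 + 7/13) = -8 + 8/13 = -96/13 ≈ -7.3846)
a*C(-10) - 36 = -1536*(-10)*(-6 - 10)/13 - 36 = -1536*(-10)*(-16)/13 - 36 = -96/13*2560 - 36 = -245760/13 - 36 = -246228/13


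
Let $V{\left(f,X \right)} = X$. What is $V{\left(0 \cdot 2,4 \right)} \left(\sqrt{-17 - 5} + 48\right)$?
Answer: $192 + 4 i \sqrt{22} \approx 192.0 + 18.762 i$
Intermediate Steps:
$V{\left(0 \cdot 2,4 \right)} \left(\sqrt{-17 - 5} + 48\right) = 4 \left(\sqrt{-17 - 5} + 48\right) = 4 \left(\sqrt{-22} + 48\right) = 4 \left(i \sqrt{22} + 48\right) = 4 \left(48 + i \sqrt{22}\right) = 192 + 4 i \sqrt{22}$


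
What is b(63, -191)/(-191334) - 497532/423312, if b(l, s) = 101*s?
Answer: -3626194829/3374749092 ≈ -1.0745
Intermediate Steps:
b(63, -191)/(-191334) - 497532/423312 = (101*(-191))/(-191334) - 497532/423312 = -19291*(-1/191334) - 497532*1/423312 = 19291/191334 - 41461/35276 = -3626194829/3374749092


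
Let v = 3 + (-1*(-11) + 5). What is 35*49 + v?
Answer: 1734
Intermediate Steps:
v = 19 (v = 3 + (11 + 5) = 3 + 16 = 19)
35*49 + v = 35*49 + 19 = 1715 + 19 = 1734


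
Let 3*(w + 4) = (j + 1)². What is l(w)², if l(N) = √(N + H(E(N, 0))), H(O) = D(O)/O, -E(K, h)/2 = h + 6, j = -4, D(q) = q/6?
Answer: -⅚ ≈ -0.83333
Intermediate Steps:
D(q) = q/6 (D(q) = q*(⅙) = q/6)
E(K, h) = -12 - 2*h (E(K, h) = -2*(h + 6) = -2*(6 + h) = -12 - 2*h)
H(O) = ⅙ (H(O) = (O/6)/O = ⅙)
w = -1 (w = -4 + (-4 + 1)²/3 = -4 + (⅓)*(-3)² = -4 + (⅓)*9 = -4 + 3 = -1)
l(N) = √(⅙ + N) (l(N) = √(N + ⅙) = √(⅙ + N))
l(w)² = (√(6 + 36*(-1))/6)² = (√(6 - 36)/6)² = (√(-30)/6)² = ((I*√30)/6)² = (I*√30/6)² = -⅚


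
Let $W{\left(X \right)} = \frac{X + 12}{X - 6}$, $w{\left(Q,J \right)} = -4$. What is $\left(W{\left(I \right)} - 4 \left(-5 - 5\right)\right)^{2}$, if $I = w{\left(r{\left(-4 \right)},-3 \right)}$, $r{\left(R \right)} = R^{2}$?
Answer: $\frac{38416}{25} \approx 1536.6$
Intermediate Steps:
$I = -4$
$W{\left(X \right)} = \frac{12 + X}{-6 + X}$
$\left(W{\left(I \right)} - 4 \left(-5 - 5\right)\right)^{2} = \left(\frac{12 - 4}{-6 - 4} - 4 \left(-5 - 5\right)\right)^{2} = \left(\frac{1}{-10} \cdot 8 - -40\right)^{2} = \left(\left(- \frac{1}{10}\right) 8 + 40\right)^{2} = \left(- \frac{4}{5} + 40\right)^{2} = \left(\frac{196}{5}\right)^{2} = \frac{38416}{25}$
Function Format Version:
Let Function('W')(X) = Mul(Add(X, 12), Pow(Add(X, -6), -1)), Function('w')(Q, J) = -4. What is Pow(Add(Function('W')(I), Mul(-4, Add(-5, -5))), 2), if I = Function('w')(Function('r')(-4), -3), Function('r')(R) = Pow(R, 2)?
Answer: Rational(38416, 25) ≈ 1536.6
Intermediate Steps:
I = -4
Function('W')(X) = Mul(Pow(Add(-6, X), -1), Add(12, X)) (Function('W')(X) = Mul(Add(12, X), Pow(Add(-6, X), -1)) = Mul(Pow(Add(-6, X), -1), Add(12, X)))
Pow(Add(Function('W')(I), Mul(-4, Add(-5, -5))), 2) = Pow(Add(Mul(Pow(Add(-6, -4), -1), Add(12, -4)), Mul(-4, Add(-5, -5))), 2) = Pow(Add(Mul(Pow(-10, -1), 8), Mul(-4, -10)), 2) = Pow(Add(Mul(Rational(-1, 10), 8), 40), 2) = Pow(Add(Rational(-4, 5), 40), 2) = Pow(Rational(196, 5), 2) = Rational(38416, 25)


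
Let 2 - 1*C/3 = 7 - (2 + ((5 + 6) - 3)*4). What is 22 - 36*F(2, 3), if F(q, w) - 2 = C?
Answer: -3182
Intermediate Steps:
C = 87 (C = 6 - 3*(7 - (2 + ((5 + 6) - 3)*4)) = 6 - 3*(7 - (2 + (11 - 3)*4)) = 6 - 3*(7 - (2 + 8*4)) = 6 - 3*(7 - (2 + 32)) = 6 - 3*(7 - 1*34) = 6 - 3*(7 - 34) = 6 - 3*(-27) = 6 + 81 = 87)
F(q, w) = 89 (F(q, w) = 2 + 87 = 89)
22 - 36*F(2, 3) = 22 - 36*89 = 22 - 3204 = -3182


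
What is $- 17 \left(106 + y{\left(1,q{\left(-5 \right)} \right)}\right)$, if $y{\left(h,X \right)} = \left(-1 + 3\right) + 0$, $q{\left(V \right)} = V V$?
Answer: $-1836$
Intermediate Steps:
$q{\left(V \right)} = V^{2}$
$y{\left(h,X \right)} = 2$ ($y{\left(h,X \right)} = 2 + 0 = 2$)
$- 17 \left(106 + y{\left(1,q{\left(-5 \right)} \right)}\right) = - 17 \left(106 + 2\right) = \left(-17\right) 108 = -1836$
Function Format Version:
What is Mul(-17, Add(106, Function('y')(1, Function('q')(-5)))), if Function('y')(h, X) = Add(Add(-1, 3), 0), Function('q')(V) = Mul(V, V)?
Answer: -1836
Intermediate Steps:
Function('q')(V) = Pow(V, 2)
Function('y')(h, X) = 2 (Function('y')(h, X) = Add(2, 0) = 2)
Mul(-17, Add(106, Function('y')(1, Function('q')(-5)))) = Mul(-17, Add(106, 2)) = Mul(-17, 108) = -1836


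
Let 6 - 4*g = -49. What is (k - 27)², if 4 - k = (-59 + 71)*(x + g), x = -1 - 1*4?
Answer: 16384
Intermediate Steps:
g = 55/4 (g = 3/2 - ¼*(-49) = 3/2 + 49/4 = 55/4 ≈ 13.750)
x = -5 (x = -1 - 4 = -5)
k = -101 (k = 4 - (-59 + 71)*(-5 + 55/4) = 4 - 12*35/4 = 4 - 1*105 = 4 - 105 = -101)
(k - 27)² = (-101 - 27)² = (-128)² = 16384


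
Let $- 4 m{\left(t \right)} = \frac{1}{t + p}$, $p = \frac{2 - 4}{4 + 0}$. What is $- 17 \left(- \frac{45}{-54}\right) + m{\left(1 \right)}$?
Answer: $- \frac{44}{3} \approx -14.667$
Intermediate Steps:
$p = - \frac{1}{2}$ ($p = - \frac{2}{4} = \left(-2\right) \frac{1}{4} = - \frac{1}{2} \approx -0.5$)
$m{\left(t \right)} = - \frac{1}{4 \left(- \frac{1}{2} + t\right)}$ ($m{\left(t \right)} = - \frac{1}{4 \left(t - \frac{1}{2}\right)} = - \frac{1}{4 \left(- \frac{1}{2} + t\right)}$)
$- 17 \left(- \frac{45}{-54}\right) + m{\left(1 \right)} = - 17 \left(- \frac{45}{-54}\right) - \frac{1}{-2 + 4 \cdot 1} = - 17 \left(\left(-45\right) \left(- \frac{1}{54}\right)\right) - \frac{1}{-2 + 4} = \left(-17\right) \frac{5}{6} - \frac{1}{2} = - \frac{85}{6} - \frac{1}{2} = - \frac{44}{3}$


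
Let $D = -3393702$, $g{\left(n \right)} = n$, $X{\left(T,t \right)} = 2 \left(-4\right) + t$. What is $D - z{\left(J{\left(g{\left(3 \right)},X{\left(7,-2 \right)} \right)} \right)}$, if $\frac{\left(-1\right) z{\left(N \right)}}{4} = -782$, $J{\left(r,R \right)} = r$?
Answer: $-3396830$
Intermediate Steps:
$X{\left(T,t \right)} = -8 + t$
$z{\left(N \right)} = 3128$ ($z{\left(N \right)} = \left(-4\right) \left(-782\right) = 3128$)
$D - z{\left(J{\left(g{\left(3 \right)},X{\left(7,-2 \right)} \right)} \right)} = -3393702 - 3128 = -3396830$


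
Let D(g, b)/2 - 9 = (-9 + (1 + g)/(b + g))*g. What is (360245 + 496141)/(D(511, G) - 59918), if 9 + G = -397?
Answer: -6422895/480859 ≈ -13.357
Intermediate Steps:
G = -406 (G = -9 - 397 = -406)
D(g, b) = 18 + 2*g*(-9 + (1 + g)/(b + g)) (D(g, b) = 18 + 2*((-9 + (1 + g)/(b + g))*g) = 18 + 2*(g*(-9 + (1 + g)/(b + g))) = 18 + 2*g*(-9 + (1 + g)/(b + g)))
(360245 + 496141)/(D(511, G) - 59918) = (360245 + 496141)/(2*(-8*511² + 9*(-406) + 10*511 - 9*(-406)*511)/(-406 + 511) - 59918) = 856386/(2*(-8*261121 - 3654 + 5110 + 1867194)/105 - 59918) = 856386/(2*(1/105)*(-2088968 - 3654 + 5110 + 1867194) - 59918) = 856386/(2*(1/105)*(-220318) - 59918) = 856386/(-62948/15 - 59918) = 856386/(-961718/15) = 856386*(-15/961718) = -6422895/480859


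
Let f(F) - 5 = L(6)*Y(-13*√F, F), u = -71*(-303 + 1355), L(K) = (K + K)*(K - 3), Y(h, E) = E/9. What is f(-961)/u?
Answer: 3839/74692 ≈ 0.051398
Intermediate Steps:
Y(h, E) = E/9 (Y(h, E) = E*(⅑) = E/9)
L(K) = 2*K*(-3 + K) (L(K) = (2*K)*(-3 + K) = 2*K*(-3 + K))
u = -74692 (u = -71*1052 = -74692)
f(F) = 5 + 4*F (f(F) = 5 + (2*6*(-3 + 6))*(F/9) = 5 + (2*6*3)*(F/9) = 5 + 36*(F/9) = 5 + 4*F)
f(-961)/u = (5 + 4*(-961))/(-74692) = (5 - 3844)*(-1/74692) = -3839*(-1/74692) = 3839/74692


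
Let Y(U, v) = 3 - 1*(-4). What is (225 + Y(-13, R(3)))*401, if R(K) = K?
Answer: 93032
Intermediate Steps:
Y(U, v) = 7 (Y(U, v) = 3 + 4 = 7)
(225 + Y(-13, R(3)))*401 = (225 + 7)*401 = 232*401 = 93032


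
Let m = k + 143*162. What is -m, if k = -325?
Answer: -22841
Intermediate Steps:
m = 22841 (m = -325 + 143*162 = -325 + 23166 = 22841)
-m = -1*22841 = -22841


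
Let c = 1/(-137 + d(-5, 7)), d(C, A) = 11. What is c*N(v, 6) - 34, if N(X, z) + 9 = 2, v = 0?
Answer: -611/18 ≈ -33.944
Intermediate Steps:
N(X, z) = -7 (N(X, z) = -9 + 2 = -7)
c = -1/126 (c = 1/(-137 + 11) = 1/(-126) = -1/126 ≈ -0.0079365)
c*N(v, 6) - 34 = -1/126*(-7) - 34 = 1/18 - 34 = -611/18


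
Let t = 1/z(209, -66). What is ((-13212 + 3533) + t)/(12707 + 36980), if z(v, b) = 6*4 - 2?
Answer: -212937/1093114 ≈ -0.19480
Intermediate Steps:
z(v, b) = 22 (z(v, b) = 24 - 2 = 22)
t = 1/22 ≈ 0.045455
((-13212 + 3533) + t)/(12707 + 36980) = ((-13212 + 3533) + 1/22)/(12707 + 36980) = (-9679 + 1/22)/49687 = -212937/22*1/49687 = -212937/1093114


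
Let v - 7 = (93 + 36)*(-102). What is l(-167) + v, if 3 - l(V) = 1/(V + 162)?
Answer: -65739/5 ≈ -13148.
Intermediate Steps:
l(V) = 3 - 1/(162 + V) (l(V) = 3 - 1/(V + 162) = 3 - 1/(162 + V))
v = -13151 (v = 7 + (93 + 36)*(-102) = 7 + 129*(-102) = 7 - 13158 = -13151)
l(-167) + v = (485 + 3*(-167))/(162 - 167) - 13151 = (485 - 501)/(-5) - 13151 = -⅕*(-16) - 13151 = 16/5 - 13151 = -65739/5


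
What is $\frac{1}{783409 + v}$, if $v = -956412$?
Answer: $- \frac{1}{173003} \approx -5.7802 \cdot 10^{-6}$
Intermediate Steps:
$\frac{1}{783409 + v} = \frac{1}{783409 - 956412} = \frac{1}{-173003} = - \frac{1}{173003}$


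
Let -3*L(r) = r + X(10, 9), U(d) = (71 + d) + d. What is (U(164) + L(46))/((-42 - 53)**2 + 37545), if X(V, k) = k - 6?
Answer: 574/69855 ≈ 0.0082170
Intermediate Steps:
X(V, k) = -6 + k
U(d) = 71 + 2*d
L(r) = -1 - r/3 (L(r) = -(r + (-6 + 9))/3 = -(r + 3)/3 = -(3 + r)/3 = -1 - r/3)
(U(164) + L(46))/((-42 - 53)**2 + 37545) = ((71 + 2*164) + (-1 - 1/3*46))/((-42 - 53)**2 + 37545) = ((71 + 328) + (-1 - 46/3))/((-95)**2 + 37545) = (399 - 49/3)/(9025 + 37545) = (1148/3)/46570 = (1148/3)*(1/46570) = 574/69855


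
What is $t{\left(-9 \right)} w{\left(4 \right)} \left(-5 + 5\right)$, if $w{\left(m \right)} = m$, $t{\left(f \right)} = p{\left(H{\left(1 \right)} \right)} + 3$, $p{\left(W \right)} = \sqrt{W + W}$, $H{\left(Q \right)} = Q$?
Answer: $0$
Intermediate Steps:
$p{\left(W \right)} = \sqrt{2} \sqrt{W}$ ($p{\left(W \right)} = \sqrt{2 W} = \sqrt{2} \sqrt{W}$)
$t{\left(f \right)} = 3 + \sqrt{2}$ ($t{\left(f \right)} = \sqrt{2} \sqrt{1} + 3 = \sqrt{2} \cdot 1 + 3 = \sqrt{2} + 3 = 3 + \sqrt{2}$)
$t{\left(-9 \right)} w{\left(4 \right)} \left(-5 + 5\right) = \left(3 + \sqrt{2}\right) 4 \left(-5 + 5\right) = \left(3 + \sqrt{2}\right) 4 \cdot 0 = \left(3 + \sqrt{2}\right) 0 = 0$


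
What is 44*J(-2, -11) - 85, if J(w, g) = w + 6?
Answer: 91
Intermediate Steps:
J(w, g) = 6 + w
44*J(-2, -11) - 85 = 44*(6 - 2) - 85 = 44*4 - 85 = 176 - 85 = 91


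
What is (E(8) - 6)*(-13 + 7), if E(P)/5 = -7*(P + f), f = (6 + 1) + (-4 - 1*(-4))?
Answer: 3186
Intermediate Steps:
f = 7 (f = 7 + (-4 + 4) = 7 + 0 = 7)
E(P) = -245 - 35*P (E(P) = 5*(-7*(P + 7)) = 5*(-7*(7 + P)) = 5*(-49 - 7*P) = -245 - 35*P)
(E(8) - 6)*(-13 + 7) = ((-245 - 35*8) - 6)*(-13 + 7) = ((-245 - 280) - 6)*(-6) = (-525 - 6)*(-6) = -531*(-6) = 3186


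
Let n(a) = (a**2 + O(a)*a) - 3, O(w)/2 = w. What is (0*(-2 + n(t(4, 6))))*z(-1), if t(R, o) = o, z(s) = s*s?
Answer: 0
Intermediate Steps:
O(w) = 2*w
z(s) = s**2
n(a) = -3 + 3*a**2 (n(a) = (a**2 + (2*a)*a) - 3 = (a**2 + 2*a**2) - 3 = 3*a**2 - 3 = -3 + 3*a**2)
(0*(-2 + n(t(4, 6))))*z(-1) = (0*(-2 + (-3 + 3*6**2)))*(-1)**2 = (0*(-2 + (-3 + 3*36)))*1 = (0*(-2 + (-3 + 108)))*1 = (0*(-2 + 105))*1 = (0*103)*1 = 0*1 = 0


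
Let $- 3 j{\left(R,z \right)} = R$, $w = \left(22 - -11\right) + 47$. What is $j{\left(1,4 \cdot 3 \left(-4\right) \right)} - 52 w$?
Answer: $- \frac{12481}{3} \approx -4160.3$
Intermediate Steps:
$w = 80$ ($w = \left(22 + 11\right) + 47 = 33 + 47 = 80$)
$j{\left(R,z \right)} = - \frac{R}{3}$
$j{\left(1,4 \cdot 3 \left(-4\right) \right)} - 52 w = \left(- \frac{1}{3}\right) 1 - 4160 = - \frac{1}{3} - 4160 = - \frac{12481}{3}$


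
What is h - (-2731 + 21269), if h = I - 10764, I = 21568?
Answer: -7734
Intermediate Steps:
h = 10804 (h = 21568 - 10764 = 10804)
h - (-2731 + 21269) = 10804 - (-2731 + 21269) = 10804 - 1*18538 = 10804 - 18538 = -7734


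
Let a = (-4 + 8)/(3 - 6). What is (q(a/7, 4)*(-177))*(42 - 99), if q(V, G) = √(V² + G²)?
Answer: 13452*√442/7 ≈ 40402.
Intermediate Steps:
a = -4/3 (a = 4/(-3) = 4*(-⅓) = -4/3 ≈ -1.3333)
q(V, G) = √(G² + V²)
(q(a/7, 4)*(-177))*(42 - 99) = (√(4² + (-4/3/7)²)*(-177))*(42 - 99) = (√(16 + (-4/3*⅐)²)*(-177))*(-57) = (√(16 + (-4/21)²)*(-177))*(-57) = (√(16 + 16/441)*(-177))*(-57) = (√(7072/441)*(-177))*(-57) = ((4*√442/21)*(-177))*(-57) = -236*√442/7*(-57) = 13452*√442/7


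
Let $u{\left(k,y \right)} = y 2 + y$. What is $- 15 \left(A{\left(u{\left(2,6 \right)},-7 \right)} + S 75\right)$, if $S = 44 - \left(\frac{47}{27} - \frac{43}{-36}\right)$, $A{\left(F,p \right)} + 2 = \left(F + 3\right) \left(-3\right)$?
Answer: $- \frac{542675}{12} \approx -45223.0$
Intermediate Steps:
$u{\left(k,y \right)} = 3 y$ ($u{\left(k,y \right)} = 2 y + y = 3 y$)
$A{\left(F,p \right)} = -11 - 3 F$ ($A{\left(F,p \right)} = -2 + \left(F + 3\right) \left(-3\right) = -2 + \left(3 + F\right) \left(-3\right) = -2 - \left(9 + 3 F\right) = -11 - 3 F$)
$S = \frac{4435}{108}$ ($S = 44 - \left(47 \cdot \frac{1}{27} - - \frac{43}{36}\right) = 44 - \left(\frac{47}{27} + \frac{43}{36}\right) = 44 - \frac{317}{108} = \frac{4435}{108} \approx 41.065$)
$- 15 \left(A{\left(u{\left(2,6 \right)},-7 \right)} + S 75\right) = - 15 \left(\left(-11 - 3 \cdot 3 \cdot 6\right) + \frac{4435}{108} \cdot 75\right) = - 15 \left(\left(-11 - 54\right) + \frac{110875}{36}\right) = - 15 \left(-65 + \frac{110875}{36}\right) = \left(-15\right) \frac{108535}{36} = - \frac{542675}{12}$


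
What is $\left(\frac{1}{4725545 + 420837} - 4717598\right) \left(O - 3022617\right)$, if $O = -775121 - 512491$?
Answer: $\frac{104646159555742419615}{5146382} \approx 2.0334 \cdot 10^{13}$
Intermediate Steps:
$O = -1287612$ ($O = -775121 - 512491 = -1287612$)
$\left(\frac{1}{4725545 + 420837} - 4717598\right) \left(O - 3022617\right) = \left(\frac{1}{4725545 + 420837} - 4717598\right) \left(-1287612 - 3022617\right) = \left(\frac{1}{5146382} - 4717598\right) \left(-4310229\right) = \left(- \frac{24278561430435}{5146382}\right) \left(-4310229\right) = \frac{104646159555742419615}{5146382}$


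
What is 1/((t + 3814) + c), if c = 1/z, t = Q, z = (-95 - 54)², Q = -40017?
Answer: -22201/803742802 ≈ -2.7622e-5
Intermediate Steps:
z = 22201 (z = (-149)² = 22201)
t = -40017
c = 1/22201 ≈ 4.5043e-5
1/((t + 3814) + c) = 1/((-40017 + 3814) + 1/22201) = 1/(-36203 + 1/22201) = 1/(-803742802/22201) = -22201/803742802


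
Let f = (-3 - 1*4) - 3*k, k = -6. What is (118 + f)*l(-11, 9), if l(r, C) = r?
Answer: -1419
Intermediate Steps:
f = 11 (f = (-3 - 1*4) - 3*(-6) = (-3 - 4) + 18 = -7 + 18 = 11)
(118 + f)*l(-11, 9) = (118 + 11)*(-11) = 129*(-11) = -1419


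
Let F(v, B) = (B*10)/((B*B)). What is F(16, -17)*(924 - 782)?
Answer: -1420/17 ≈ -83.529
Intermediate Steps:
F(v, B) = 10/B (F(v, B) = (10*B)/(B²) = (10*B)/B² = 10/B)
F(16, -17)*(924 - 782) = (10/(-17))*(924 - 782) = (10*(-1/17))*142 = -10/17*142 = -1420/17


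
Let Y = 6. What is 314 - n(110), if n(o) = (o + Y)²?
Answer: -13142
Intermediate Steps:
n(o) = (6 + o)² (n(o) = (o + 6)² = (6 + o)²)
314 - n(110) = 314 - (6 + 110)² = 314 - 1*116² = 314 - 1*13456 = 314 - 13456 = -13142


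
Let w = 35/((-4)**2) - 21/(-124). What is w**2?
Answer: 1366561/246016 ≈ 5.5548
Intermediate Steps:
w = 1169/496 (w = 35/16 - 21*(-1/124) = 35*(1/16) + 21/124 = 35/16 + 21/124 = 1169/496 ≈ 2.3569)
w**2 = (1169/496)**2 = 1366561/246016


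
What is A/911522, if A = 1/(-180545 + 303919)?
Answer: 1/112458115228 ≈ 8.8922e-12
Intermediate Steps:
A = 1/123374 ≈ 8.1054e-6
A/911522 = (1/123374)/911522 = (1/123374)*(1/911522) = 1/112458115228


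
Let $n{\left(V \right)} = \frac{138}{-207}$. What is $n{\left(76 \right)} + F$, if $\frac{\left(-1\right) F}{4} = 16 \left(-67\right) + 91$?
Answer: $\frac{11770}{3} \approx 3923.3$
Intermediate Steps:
$n{\left(V \right)} = - \frac{2}{3}$ ($n{\left(V \right)} = 138 \left(- \frac{1}{207}\right) = - \frac{2}{3}$)
$F = 3924$ ($F = - 4 \left(16 \left(-67\right) + 91\right) = - 4 \left(-1072 + 91\right) = \left(-4\right) \left(-981\right) = 3924$)
$n{\left(76 \right)} + F = - \frac{2}{3} + 3924 = \frac{11770}{3}$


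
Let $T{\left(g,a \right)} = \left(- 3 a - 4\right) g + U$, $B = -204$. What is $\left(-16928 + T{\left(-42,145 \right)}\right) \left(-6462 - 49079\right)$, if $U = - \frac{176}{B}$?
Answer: $- \frac{4279656214}{51} \approx -8.3915 \cdot 10^{7}$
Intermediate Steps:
$U = \frac{44}{51}$ ($U = - \frac{176}{-204} = \left(-176\right) \left(- \frac{1}{204}\right) = \frac{44}{51} \approx 0.86275$)
$T{\left(g,a \right)} = \frac{44}{51} + g \left(-4 - 3 a\right)$ ($T{\left(g,a \right)} = \left(- 3 a - 4\right) g + \frac{44}{51} = \left(-4 - 3 a\right) g + \frac{44}{51} = g \left(-4 - 3 a\right) + \frac{44}{51} = \frac{44}{51} + g \left(-4 - 3 a\right)$)
$\left(-16928 + T{\left(-42,145 \right)}\right) \left(-6462 - 49079\right) = \left(-16928 - \left(- \frac{8612}{51} - 18270\right)\right) \left(-6462 - 49079\right) = \left(-16928 + \left(\frac{44}{51} + 168 + 18270\right)\right) \left(-55541\right) = \left(-16928 + \frac{940382}{51}\right) \left(-55541\right) = \frac{77054}{51} \left(-55541\right) = - \frac{4279656214}{51}$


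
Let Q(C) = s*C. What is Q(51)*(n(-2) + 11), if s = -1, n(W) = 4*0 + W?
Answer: -459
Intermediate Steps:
n(W) = W (n(W) = 0 + W = W)
Q(C) = -C
Q(51)*(n(-2) + 11) = (-1*51)*(-2 + 11) = -51*9 = -459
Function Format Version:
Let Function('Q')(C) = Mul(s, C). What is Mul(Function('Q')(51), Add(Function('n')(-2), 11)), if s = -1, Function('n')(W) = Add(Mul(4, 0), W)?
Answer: -459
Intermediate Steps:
Function('n')(W) = W (Function('n')(W) = Add(0, W) = W)
Function('Q')(C) = Mul(-1, C)
Mul(Function('Q')(51), Add(Function('n')(-2), 11)) = Mul(Mul(-1, 51), Add(-2, 11)) = Mul(-51, 9) = -459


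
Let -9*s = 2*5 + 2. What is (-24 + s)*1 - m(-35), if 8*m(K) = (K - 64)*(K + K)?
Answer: -10699/12 ≈ -891.58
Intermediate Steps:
s = -4/3 (s = -(2*5 + 2)/9 = -(10 + 2)/9 = -⅑*12 = -4/3 ≈ -1.3333)
m(K) = K*(-64 + K)/4 (m(K) = ((K - 64)*(K + K))/8 = ((-64 + K)*(2*K))/8 = (2*K*(-64 + K))/8 = K*(-64 + K)/4)
(-24 + s)*1 - m(-35) = (-24 - 4/3)*1 - (-35)*(-64 - 35)/4 = -76/3*1 - (-35)*(-99)/4 = -76/3 - 1*3465/4 = -76/3 - 3465/4 = -10699/12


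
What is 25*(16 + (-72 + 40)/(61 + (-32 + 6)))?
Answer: 2640/7 ≈ 377.14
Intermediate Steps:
25*(16 + (-72 + 40)/(61 + (-32 + 6))) = 25*(16 - 32/(61 - 26)) = 25*(16 - 32/35) = 25*(528/35) = 2640/7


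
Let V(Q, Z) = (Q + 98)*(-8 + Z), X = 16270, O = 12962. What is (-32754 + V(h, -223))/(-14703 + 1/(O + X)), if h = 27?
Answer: 1801538928/429798095 ≈ 4.1916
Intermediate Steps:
V(Q, Z) = (-8 + Z)*(98 + Q) (V(Q, Z) = (98 + Q)*(-8 + Z) = (-8 + Z)*(98 + Q))
(-32754 + V(h, -223))/(-14703 + 1/(O + X)) = (-32754 + (-784 - 8*27 + 98*(-223) + 27*(-223)))/(-14703 + 1/(12962 + 16270)) = (-32754 + (-784 - 216 - 21854 - 6021))/(-14703 + 1/29232) = (-32754 - 28875)/(-14703 + 1/29232) = -61629/(-429798095/29232) = -61629*(-29232/429798095) = 1801538928/429798095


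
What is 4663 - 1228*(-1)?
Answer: 5891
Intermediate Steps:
4663 - 1228*(-1) = 4663 - 1*(-1228) = 4663 + 1228 = 5891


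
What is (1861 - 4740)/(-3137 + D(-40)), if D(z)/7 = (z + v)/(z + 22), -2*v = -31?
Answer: 103644/112589 ≈ 0.92055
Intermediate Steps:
v = 31/2 (v = -½*(-31) = 31/2 ≈ 15.500)
D(z) = 7*(31/2 + z)/(22 + z) (D(z) = 7*((z + 31/2)/(z + 22)) = 7*((31/2 + z)/(22 + z)) = 7*(31/2 + z)/(22 + z))
(1861 - 4740)/(-3137 + D(-40)) = (1861 - 4740)/(-3137 + 7*(31 + 2*(-40))/(2*(22 - 40))) = -2879/(-3137 + (7/2)*(31 - 80)/(-18)) = -2879/(-3137 + (7/2)*(-1/18)*(-49)) = -2879/(-3137 + 343/36) = -2879/(-112589/36) = -2879*(-36/112589) = 103644/112589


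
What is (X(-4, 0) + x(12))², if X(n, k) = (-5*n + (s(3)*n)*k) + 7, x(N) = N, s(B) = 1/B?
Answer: 1521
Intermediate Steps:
X(n, k) = 7 - 5*n + k*n/3 (X(n, k) = (-5*n + (n/3)*k) + 7 = (-5*n + k*n/3) + 7 = 7 - 5*n + k*n/3)
(X(-4, 0) + x(12))² = ((7 - 5*(-4) + (⅓)*0*(-4)) + 12)² = ((7 + 20 + 0) + 12)² = (27 + 12)² = 39² = 1521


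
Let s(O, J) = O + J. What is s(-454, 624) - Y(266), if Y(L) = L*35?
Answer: -9140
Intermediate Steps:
Y(L) = 35*L
s(O, J) = J + O
s(-454, 624) - Y(266) = (624 - 454) - 35*266 = 170 - 1*9310 = 170 - 9310 = -9140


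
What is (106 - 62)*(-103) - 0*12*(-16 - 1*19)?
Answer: -4532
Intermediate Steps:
(106 - 62)*(-103) - 0*12*(-16 - 1*19) = 44*(-103) - 0*(-16 - 19) = -4532 - 0*(-35) = -4532 - 1*0 = -4532 + 0 = -4532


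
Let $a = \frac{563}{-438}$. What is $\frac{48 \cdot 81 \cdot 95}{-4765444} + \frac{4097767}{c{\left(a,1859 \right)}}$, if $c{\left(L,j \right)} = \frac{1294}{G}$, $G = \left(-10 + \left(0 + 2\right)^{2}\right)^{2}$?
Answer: $\frac{87874496491986}{770810567} \approx 1.14 \cdot 10^{5}$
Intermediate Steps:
$a = - \frac{563}{438}$ ($a = 563 \left(- \frac{1}{438}\right) = - \frac{563}{438} \approx -1.2854$)
$G = 36$ ($G = \left(-10 + 2^{2}\right)^{2} = \left(-10 + 4\right)^{2} = \left(-6\right)^{2} = 36$)
$c{\left(L,j \right)} = \frac{647}{18}$ ($c{\left(L,j \right)} = \frac{1294}{36} = 1294 \cdot \frac{1}{36} = \frac{647}{18}$)
$\frac{48 \cdot 81 \cdot 95}{-4765444} + \frac{4097767}{c{\left(a,1859 \right)}} = \frac{48 \cdot 81 \cdot 95}{-4765444} + \frac{4097767}{\frac{647}{18}} = 3888 \cdot 95 \left(- \frac{1}{4765444}\right) + 4097767 \cdot \frac{18}{647} = 369360 \left(- \frac{1}{4765444}\right) + \frac{73759806}{647} = - \frac{92340}{1191361} + \frac{73759806}{647} = \frac{87874496491986}{770810567}$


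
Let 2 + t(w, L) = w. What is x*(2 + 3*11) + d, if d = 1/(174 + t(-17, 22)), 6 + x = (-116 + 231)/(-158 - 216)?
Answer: -12797201/57970 ≈ -220.76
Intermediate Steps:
t(w, L) = -2 + w
x = -2359/374 (x = -6 + (-116 + 231)/(-158 - 216) = -6 + 115/(-374) = -6 + 115*(-1/374) = -6 - 115/374 = -2359/374 ≈ -6.3075)
d = 1/155 (d = 1/(174 + (-2 - 17)) = 1/(174 - 19) = 1/155 ≈ 0.0064516)
x*(2 + 3*11) + d = -2359*(2 + 3*11)/374 + 1/155 = -2359*(2 + 33)/374 + 1/155 = -2359/374*35 + 1/155 = -82565/374 + 1/155 = -12797201/57970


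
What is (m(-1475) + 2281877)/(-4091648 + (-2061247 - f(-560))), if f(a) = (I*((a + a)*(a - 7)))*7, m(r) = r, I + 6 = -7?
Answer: 253378/5737305 ≈ 0.044163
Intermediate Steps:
I = -13 (I = -6 - 7 = -13)
f(a) = -182*a*(-7 + a) (f(a) = -13*(a + a)*(a - 7)*7 = -13*2*a*(-7 + a)*7 = -26*a*(-7 + a)*7 = -182*a*(-7 + a))
(m(-1475) + 2281877)/(-4091648 + (-2061247 - f(-560))) = (-1475 + 2281877)/(-4091648 + (-2061247 - 182*(-560)*(7 - 1*(-560)))) = 2280402/(-4091648 + (-2061247 - 182*(-560)*(7 + 560))) = 2280402/(-4091648 + (-2061247 - 182*(-560)*567)) = 2280402/(-4091648 + (-2061247 - 1*(-57788640))) = 2280402/(-4091648 + (-2061247 + 57788640)) = 2280402/(-4091648 + 55727393) = 2280402/51635745 = 2280402*(1/51635745) = 253378/5737305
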